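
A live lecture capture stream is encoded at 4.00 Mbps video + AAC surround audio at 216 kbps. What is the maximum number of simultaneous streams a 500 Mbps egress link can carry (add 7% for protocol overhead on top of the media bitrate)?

Audio: 216 kbps = 0.216 Mbps.
Per-viewer media rate: 4.216 Mbps.
On the wire with 7% overhead: 4.511 Mbps.
500 Mbps = 500.0 Mbps; 500.0 / 4.511 = 110.84 → 110 viewers.

110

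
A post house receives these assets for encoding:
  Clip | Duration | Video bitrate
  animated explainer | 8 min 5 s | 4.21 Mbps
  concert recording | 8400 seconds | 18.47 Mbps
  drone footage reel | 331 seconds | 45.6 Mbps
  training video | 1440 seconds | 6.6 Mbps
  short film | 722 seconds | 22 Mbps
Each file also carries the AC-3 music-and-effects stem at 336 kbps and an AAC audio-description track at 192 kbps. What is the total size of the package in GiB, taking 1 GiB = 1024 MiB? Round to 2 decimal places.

Audio total: 336 + 192 = 528 kbps = 0.528 Mbps.
animated explainer: 4.738 Mbps × 485 s = 2297.9 Mb
concert recording: 18.998 Mbps × 8400 s = 159583.2 Mb
drone footage reel: 46.128 Mbps × 331 s = 15268.4 Mb
training video: 7.128 Mbps × 1440 s = 10264.3 Mb
short film: 22.528 Mbps × 722 s = 16265.2 Mb
Total: 203679.0 Mb = 25459.9 MB.
= 23.71 GiB.

23.71 GiB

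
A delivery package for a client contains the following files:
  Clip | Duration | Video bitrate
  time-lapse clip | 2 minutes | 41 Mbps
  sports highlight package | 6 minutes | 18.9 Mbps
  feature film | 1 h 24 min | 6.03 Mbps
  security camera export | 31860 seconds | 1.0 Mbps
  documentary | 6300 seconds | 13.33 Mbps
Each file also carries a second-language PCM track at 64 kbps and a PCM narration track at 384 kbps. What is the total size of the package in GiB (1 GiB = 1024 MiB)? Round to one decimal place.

Audio total: 64 + 384 = 448 kbps = 0.448 Mbps.
time-lapse clip: 41.448 Mbps × 120 s = 4973.8 Mb
sports highlight package: 19.348 Mbps × 360 s = 6965.3 Mb
feature film: 6.478 Mbps × 5040 s = 32649.1 Mb
security camera export: 1.448 Mbps × 31860 s = 46133.3 Mb
documentary: 13.778 Mbps × 6300 s = 86801.4 Mb
Total: 177522.8 Mb = 22190.4 MB.
= 20.67 GiB.

20.7 GiB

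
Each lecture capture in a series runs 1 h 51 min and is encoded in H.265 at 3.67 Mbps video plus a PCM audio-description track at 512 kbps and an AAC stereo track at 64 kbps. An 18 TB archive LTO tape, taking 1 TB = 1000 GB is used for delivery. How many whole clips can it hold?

5092

1 h 51 min = 111 min = 6660 s
Audio total: 512 + 64 = 576 kbps = 0.576 Mbps.
Total bitrate: 4.246 Mbps.
Per item: 4.246 Mbps × 6660 s = 28,278 Mb = 3,535 MB.
Capacity: 18 TB = 144,000,000 Mb; 5092.23 items → 5092 complete.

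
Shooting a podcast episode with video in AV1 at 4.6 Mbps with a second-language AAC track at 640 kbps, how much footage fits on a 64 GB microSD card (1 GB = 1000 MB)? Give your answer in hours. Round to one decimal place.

Audio: 640 kbps = 0.640 Mbps.
Total bitrate: 4.6 + 0.640 = 5.240 Mbps.
Capacity: 64 GB = 512,000 Mb.
Recording time: 512,000 / 5.240 = 97,710 s ≈ 27.1 hours.

27.1 hours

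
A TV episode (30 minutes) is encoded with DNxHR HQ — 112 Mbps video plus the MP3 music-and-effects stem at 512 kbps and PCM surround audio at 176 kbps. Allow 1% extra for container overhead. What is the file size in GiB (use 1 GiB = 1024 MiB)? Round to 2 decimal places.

23.85 GiB

30 min = 1800 s
Audio total: 512 + 176 = 688 kbps = 0.688 Mbps.
Total bitrate: 112 + 0.688 = 112.688 Mbps.
Stream data: 112.688 Mbps × 1800 s = 202838.4 Mb.
With 1% container overhead: ×1.01.
204,867 Mb = 25,608,348,000 bytes ÷ 1,073,741,824 = 23.85 GiB.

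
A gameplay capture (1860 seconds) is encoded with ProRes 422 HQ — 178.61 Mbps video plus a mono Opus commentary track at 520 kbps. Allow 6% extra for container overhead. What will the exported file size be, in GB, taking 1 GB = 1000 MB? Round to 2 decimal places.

44.15 GB

Audio: 520 kbps = 0.520 Mbps.
Total bitrate: 178.61 + 0.520 = 179.130 Mbps.
Stream data: 179.130 Mbps × 1860 s = 333181.8 Mb.
With 6% container overhead: ×1.06.
353,173 Mb ÷ 8 = 44,147 MB → 44.15 GB.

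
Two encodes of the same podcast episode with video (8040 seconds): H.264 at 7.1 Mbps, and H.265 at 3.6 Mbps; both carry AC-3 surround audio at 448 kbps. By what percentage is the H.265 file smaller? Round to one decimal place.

46.4%

Audio: 448 kbps = 0.448 Mbps.
H.264: 7.548 Mbps × 8040 s = 60685.9 Mb = 7.065 GiB.
H.265: 4.048 Mbps × 8040 s = 32545.9 Mb = 3.789 GiB.
Reduction: (1 − 3.789/7.065) × 100 = 46.37%.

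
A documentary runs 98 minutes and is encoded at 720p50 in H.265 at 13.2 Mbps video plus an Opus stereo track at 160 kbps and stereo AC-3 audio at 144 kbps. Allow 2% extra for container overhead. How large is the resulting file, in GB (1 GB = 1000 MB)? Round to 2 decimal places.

10.12 GB

98 min = 5880 s
Audio total: 160 + 144 = 304 kbps = 0.304 Mbps.
Total bitrate: 13.2 + 0.304 = 13.504 Mbps.
Stream data: 13.504 Mbps × 5880 s = 79403.5 Mb.
With 2% container overhead: ×1.02.
80,992 Mb ÷ 8 = 10,124 MB → 10.12 GB.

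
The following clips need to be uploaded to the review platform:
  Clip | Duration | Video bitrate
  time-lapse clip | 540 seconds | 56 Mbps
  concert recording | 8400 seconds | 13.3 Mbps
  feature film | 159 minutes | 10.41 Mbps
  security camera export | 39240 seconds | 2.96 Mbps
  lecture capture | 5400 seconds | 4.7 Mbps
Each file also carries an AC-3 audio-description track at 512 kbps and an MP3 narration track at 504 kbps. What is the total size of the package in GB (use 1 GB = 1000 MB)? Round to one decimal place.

55.9 GB

Audio total: 512 + 504 = 1016 kbps = 1.016 Mbps.
time-lapse clip: 57.016 Mbps × 540 s = 30788.6 Mb
concert recording: 14.316 Mbps × 8400 s = 120254.4 Mb
feature film: 11.426 Mbps × 9540 s = 109004.0 Mb
security camera export: 3.976 Mbps × 39240 s = 156018.2 Mb
lecture capture: 5.716 Mbps × 5400 s = 30866.4 Mb
Total: 446931.7 Mb = 55866.5 MB.
= 55.87 GB.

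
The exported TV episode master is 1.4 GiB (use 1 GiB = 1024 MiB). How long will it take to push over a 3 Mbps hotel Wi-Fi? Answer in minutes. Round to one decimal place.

File: 1.4 GiB = 12025.9 Mb.
At 3 Mbps: 12025.9 / 3 = 4008.6 s ≈ 66.8 minutes.

66.8 minutes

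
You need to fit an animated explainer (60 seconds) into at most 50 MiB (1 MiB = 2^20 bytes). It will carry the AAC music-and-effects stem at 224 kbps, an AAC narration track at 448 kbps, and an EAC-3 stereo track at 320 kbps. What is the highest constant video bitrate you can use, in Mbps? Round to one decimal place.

6.0 Mbps

Budget: 50 MiB = 419.4 Mb.
Total bitrate budget: 419.4 Mb / 60 s = 6.991 Mbps.
Audio total: 224 + 448 + 320 = 992 kbps = 0.992 Mbps.
Video: 6.991 − 0.992 = 5.999 Mbps.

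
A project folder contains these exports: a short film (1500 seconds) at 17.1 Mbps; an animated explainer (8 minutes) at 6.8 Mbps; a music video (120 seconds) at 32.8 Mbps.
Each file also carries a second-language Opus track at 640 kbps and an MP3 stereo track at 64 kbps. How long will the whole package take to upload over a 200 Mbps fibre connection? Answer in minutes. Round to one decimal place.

2.9 minutes

Audio total: 640 + 64 = 704 kbps = 0.704 Mbps.
short film: 17.804 Mbps × 1500 s = 26706.0 Mb
animated explainer: 7.504 Mbps × 480 s = 3601.9 Mb
music video: 33.504 Mbps × 120 s = 4020.5 Mb
Total: 34328.4 Mb = 4291.1 MB.
At 200 Mbps: 34328.4 / 200 = 172 s ≈ 2.86 minutes.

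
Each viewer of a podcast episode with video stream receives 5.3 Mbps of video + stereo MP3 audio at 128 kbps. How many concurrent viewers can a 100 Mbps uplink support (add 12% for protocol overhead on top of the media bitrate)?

Audio: 128 kbps = 0.128 Mbps.
Per-viewer media rate: 5.428 Mbps.
On the wire with 12% overhead: 6.079 Mbps.
100 Mbps = 100.0 Mbps; 100.0 / 6.079 = 16.45 → 16 viewers.

16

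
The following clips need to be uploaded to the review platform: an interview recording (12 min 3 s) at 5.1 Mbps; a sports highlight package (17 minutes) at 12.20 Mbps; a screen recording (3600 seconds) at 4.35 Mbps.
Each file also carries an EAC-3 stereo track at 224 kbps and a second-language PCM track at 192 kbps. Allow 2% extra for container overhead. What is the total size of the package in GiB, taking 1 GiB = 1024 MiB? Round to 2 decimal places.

Audio total: 224 + 192 = 416 kbps = 0.416 Mbps.
interview recording: 5.516 Mbps × 723 s × 1.02 = 4067.8 Mb
sports highlight package: 12.616 Mbps × 1020 s × 1.02 = 13125.7 Mb
screen recording: 4.766 Mbps × 3600 s × 1.02 = 17500.8 Mb
Total: 34694.3 Mb = 4336.8 MB.
= 4.039 GiB.

4.04 GiB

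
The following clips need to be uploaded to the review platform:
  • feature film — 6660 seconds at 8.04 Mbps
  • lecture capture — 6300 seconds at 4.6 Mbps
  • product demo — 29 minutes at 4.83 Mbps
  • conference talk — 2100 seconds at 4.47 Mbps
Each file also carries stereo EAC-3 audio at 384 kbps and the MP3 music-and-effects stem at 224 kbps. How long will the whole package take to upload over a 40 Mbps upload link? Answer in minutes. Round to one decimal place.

46.1 minutes

Audio total: 384 + 224 = 608 kbps = 0.608 Mbps.
feature film: 8.648 Mbps × 6660 s = 57595.7 Mb
lecture capture: 5.208 Mbps × 6300 s = 32810.4 Mb
product demo: 5.438 Mbps × 1740 s = 9462.1 Mb
conference talk: 5.078 Mbps × 2100 s = 10663.8 Mb
Total: 110532.0 Mb = 13816.5 MB.
At 40 Mbps: 110532.0 / 40 = 2763 s ≈ 46.1 minutes.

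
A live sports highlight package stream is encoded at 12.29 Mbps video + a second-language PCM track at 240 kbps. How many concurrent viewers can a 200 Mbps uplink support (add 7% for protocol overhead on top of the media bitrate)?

14

Audio: 240 kbps = 0.240 Mbps.
Per-viewer media rate: 12.530 Mbps.
On the wire with 7% overhead: 13.407 Mbps.
200 Mbps = 200.0 Mbps; 200.0 / 13.407 = 14.92 → 14 viewers.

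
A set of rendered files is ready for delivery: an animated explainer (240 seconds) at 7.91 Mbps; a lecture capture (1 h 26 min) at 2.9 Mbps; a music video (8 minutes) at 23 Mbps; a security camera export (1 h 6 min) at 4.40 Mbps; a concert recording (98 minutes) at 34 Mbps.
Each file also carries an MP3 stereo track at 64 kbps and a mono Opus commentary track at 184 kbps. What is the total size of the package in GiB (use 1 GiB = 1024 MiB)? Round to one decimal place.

Audio total: 64 + 184 = 248 kbps = 0.248 Mbps.
animated explainer: 8.158 Mbps × 240 s = 1957.9 Mb
lecture capture: 3.148 Mbps × 5160 s = 16243.7 Mb
music video: 23.248 Mbps × 480 s = 11159.0 Mb
security camera export: 4.648 Mbps × 3960 s = 18406.1 Mb
concert recording: 34.248 Mbps × 5880 s = 201378.2 Mb
Total: 249145.0 Mb = 31143.1 MB.
= 29.00 GiB.

29.0 GiB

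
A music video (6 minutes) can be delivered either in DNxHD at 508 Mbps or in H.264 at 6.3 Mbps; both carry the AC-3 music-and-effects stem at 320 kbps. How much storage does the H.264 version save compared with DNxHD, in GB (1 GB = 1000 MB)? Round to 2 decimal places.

22.58 GB

6 min = 360 s
Audio: 320 kbps = 0.320 Mbps.
DNxHD: 508.320 Mbps × 360 s = 182995.2 Mb = 22.874 GB.
H.264: 6.620 Mbps × 360 s = 2383.2 Mb = 0.298 GB.
Saving: 22.874 − 0.298 = 22.576 GB.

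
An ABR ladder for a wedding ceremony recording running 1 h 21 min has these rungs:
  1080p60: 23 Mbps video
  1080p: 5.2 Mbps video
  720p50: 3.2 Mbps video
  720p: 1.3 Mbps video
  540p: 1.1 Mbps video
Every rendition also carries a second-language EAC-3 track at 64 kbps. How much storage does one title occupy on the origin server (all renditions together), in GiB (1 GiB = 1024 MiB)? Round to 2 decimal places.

19.30 GiB

1 h 21 min = 81 min = 4860 s
Audio: 64 kbps = 0.064 Mbps.
Sum of rendition bitrates: (23+0.064) + (5.2+0.064) + (3.2+0.064) + (1.3+0.064) + (1.1+0.064) = 34.120 Mbps.
× 4860 s = 165,823 Mb = 20,728 MB = 19.30 GiB.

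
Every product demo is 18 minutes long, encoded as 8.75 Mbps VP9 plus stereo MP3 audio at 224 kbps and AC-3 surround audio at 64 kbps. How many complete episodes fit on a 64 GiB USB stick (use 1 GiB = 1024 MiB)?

56

18 min = 1080 s
Audio total: 224 + 64 = 288 kbps = 0.288 Mbps.
Total bitrate: 9.038 Mbps.
Per item: 9.038 Mbps × 1080 s = 9,761 Mb = 1,220 MB.
Capacity: 64 GiB = 549,756 Mb; 56.32 items → 56 complete.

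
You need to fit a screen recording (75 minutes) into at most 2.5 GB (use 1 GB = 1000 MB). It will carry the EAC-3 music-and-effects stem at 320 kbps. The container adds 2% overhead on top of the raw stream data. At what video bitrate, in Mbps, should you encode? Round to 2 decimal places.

Budget: 2.5 GB = 20000.0 Mb.
Stream payload after overhead: 20000.0 / 1.02 = 19607.8 Mb.
75 min = 4500 s
Total bitrate budget: 19607.8 Mb / 4500 s = 4.357 Mbps.
Audio: 320 kbps = 0.320 Mbps.
Video: 4.357 − 0.320 = 4.037 Mbps.

4.04 Mbps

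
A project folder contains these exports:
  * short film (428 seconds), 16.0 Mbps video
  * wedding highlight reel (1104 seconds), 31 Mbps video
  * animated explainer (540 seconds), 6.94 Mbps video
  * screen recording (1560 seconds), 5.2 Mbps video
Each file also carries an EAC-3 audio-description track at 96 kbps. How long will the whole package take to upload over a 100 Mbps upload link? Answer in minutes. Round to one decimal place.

Audio: 96 kbps = 0.096 Mbps.
short film: 16.096 Mbps × 428 s = 6889.1 Mb
wedding highlight reel: 31.096 Mbps × 1104 s = 34330.0 Mb
animated explainer: 7.036 Mbps × 540 s = 3799.4 Mb
screen recording: 5.296 Mbps × 1560 s = 8261.8 Mb
Total: 53280.3 Mb = 6660.0 MB.
At 100 Mbps: 53280.3 / 100 = 533 s ≈ 8.88 minutes.

8.9 minutes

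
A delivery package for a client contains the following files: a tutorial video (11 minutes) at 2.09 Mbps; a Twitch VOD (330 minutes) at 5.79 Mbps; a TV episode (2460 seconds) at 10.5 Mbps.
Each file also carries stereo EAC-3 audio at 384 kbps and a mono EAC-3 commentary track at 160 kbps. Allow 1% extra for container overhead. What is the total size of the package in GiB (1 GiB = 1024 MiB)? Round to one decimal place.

Audio total: 384 + 160 = 544 kbps = 0.544 Mbps.
tutorial video: 2.634 Mbps × 660 s × 1.01 = 1755.8 Mb
Twitch VOD: 6.334 Mbps × 19800 s × 1.01 = 126667.3 Mb
TV episode: 11.044 Mbps × 2460 s × 1.01 = 27439.9 Mb
Total: 155863.1 Mb = 19482.9 MB.
= 18.14 GiB.

18.1 GiB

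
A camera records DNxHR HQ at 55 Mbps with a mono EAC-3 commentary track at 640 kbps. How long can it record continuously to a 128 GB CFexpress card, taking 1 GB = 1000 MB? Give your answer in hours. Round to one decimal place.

5.1 hours

Audio: 640 kbps = 0.640 Mbps.
Total bitrate: 55 + 0.640 = 55.640 Mbps.
Capacity: 128 GB = 1,024,000 Mb.
Recording time: 1,024,000 / 55.640 = 18,404 s ≈ 5.11 hours.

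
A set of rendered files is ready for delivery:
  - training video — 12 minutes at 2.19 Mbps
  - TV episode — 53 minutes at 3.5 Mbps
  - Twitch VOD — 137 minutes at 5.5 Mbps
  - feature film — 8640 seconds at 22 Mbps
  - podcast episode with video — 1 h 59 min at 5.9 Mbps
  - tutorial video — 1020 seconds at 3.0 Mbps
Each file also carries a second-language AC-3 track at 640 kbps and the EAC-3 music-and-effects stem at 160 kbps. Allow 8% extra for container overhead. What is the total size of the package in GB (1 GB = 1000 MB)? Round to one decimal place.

Audio total: 640 + 160 = 800 kbps = 0.800 Mbps.
training video: 2.990 Mbps × 720 s × 1.08 = 2325.0 Mb
TV episode: 4.300 Mbps × 3180 s × 1.08 = 14767.9 Mb
Twitch VOD: 6.300 Mbps × 8220 s × 1.08 = 55928.9 Mb
feature film: 22.800 Mbps × 8640 s × 1.08 = 212751.4 Mb
podcast episode with video: 6.700 Mbps × 7140 s × 1.08 = 51665.0 Mb
tutorial video: 3.800 Mbps × 1020 s × 1.08 = 4186.1 Mb
Total: 341624.3 Mb = 42703.0 MB.
= 42.70 GB.

42.7 GB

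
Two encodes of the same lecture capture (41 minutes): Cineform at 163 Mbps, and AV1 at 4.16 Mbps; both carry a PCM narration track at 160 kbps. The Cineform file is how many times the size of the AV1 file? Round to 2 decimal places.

41 min = 2460 s
Audio: 160 kbps = 0.160 Mbps.
Cineform: 163.160 Mbps × 2460 s = 401373.6 Mb = 50.172 GB.
AV1: 4.320 Mbps × 2460 s = 10627.2 Mb = 1.328 GB.
Ratio: 50.172 / 1.328 = 37.769.

37.77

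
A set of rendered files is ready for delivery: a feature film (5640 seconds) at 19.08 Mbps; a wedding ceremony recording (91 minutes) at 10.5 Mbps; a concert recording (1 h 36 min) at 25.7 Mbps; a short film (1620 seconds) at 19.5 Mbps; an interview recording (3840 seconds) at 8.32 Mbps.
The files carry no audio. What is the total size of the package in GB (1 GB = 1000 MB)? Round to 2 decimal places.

47.06 GB

feature film: 19.080 Mbps × 5640 s = 107611.2 Mb
wedding ceremony recording: 10.500 Mbps × 5460 s = 57330.0 Mb
concert recording: 25.700 Mbps × 5760 s = 148032.0 Mb
short film: 19.500 Mbps × 1620 s = 31590.0 Mb
interview recording: 8.320 Mbps × 3840 s = 31948.8 Mb
Total: 376512.0 Mb = 47064.0 MB.
= 47.06 GB.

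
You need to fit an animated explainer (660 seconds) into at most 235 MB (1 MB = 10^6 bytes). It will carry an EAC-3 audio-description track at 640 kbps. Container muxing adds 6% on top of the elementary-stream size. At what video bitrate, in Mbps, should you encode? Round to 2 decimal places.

2.05 Mbps

Budget: 235 MB = 1880.0 Mb.
Stream payload after overhead: 1880.0 / 1.06 = 1773.6 Mb.
Total bitrate budget: 1773.6 Mb / 660 s = 2.687 Mbps.
Audio: 640 kbps = 0.640 Mbps.
Video: 2.687 − 0.640 = 2.047 Mbps.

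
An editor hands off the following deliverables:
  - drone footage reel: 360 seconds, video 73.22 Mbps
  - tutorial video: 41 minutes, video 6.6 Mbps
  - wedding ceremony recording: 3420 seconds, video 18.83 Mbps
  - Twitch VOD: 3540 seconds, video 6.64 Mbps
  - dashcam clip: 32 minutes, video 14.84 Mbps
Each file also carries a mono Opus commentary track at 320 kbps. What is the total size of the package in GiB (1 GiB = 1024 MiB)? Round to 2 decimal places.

18.94 GiB

Audio: 320 kbps = 0.320 Mbps.
drone footage reel: 73.540 Mbps × 360 s = 26474.4 Mb
tutorial video: 6.920 Mbps × 2460 s = 17023.2 Mb
wedding ceremony recording: 19.150 Mbps × 3420 s = 65493.0 Mb
Twitch VOD: 6.960 Mbps × 3540 s = 24638.4 Mb
dashcam clip: 15.160 Mbps × 1920 s = 29107.2 Mb
Total: 162736.2 Mb = 20342.0 MB.
= 18.94 GiB.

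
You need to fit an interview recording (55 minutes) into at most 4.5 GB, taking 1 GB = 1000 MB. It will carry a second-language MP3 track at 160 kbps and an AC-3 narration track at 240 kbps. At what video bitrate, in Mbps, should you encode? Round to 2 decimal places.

Budget: 4.5 GB = 36000.0 Mb.
55 min = 3300 s
Total bitrate budget: 36000.0 Mb / 3300 s = 10.909 Mbps.
Audio total: 160 + 240 = 400 kbps = 0.400 Mbps.
Video: 10.909 − 0.400 = 10.509 Mbps.

10.51 Mbps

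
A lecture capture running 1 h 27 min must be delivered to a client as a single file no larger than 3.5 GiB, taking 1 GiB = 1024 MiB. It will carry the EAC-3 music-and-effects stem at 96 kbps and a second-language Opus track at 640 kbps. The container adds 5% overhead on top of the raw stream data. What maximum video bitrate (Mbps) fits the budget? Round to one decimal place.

4.7 Mbps

Budget: 3.5 GiB = 30064.8 Mb.
Stream payload after overhead: 30064.8 / 1.05 = 28633.1 Mb.
1 h 27 min = 87 min = 5220 s
Total bitrate budget: 28633.1 Mb / 5220 s = 5.485 Mbps.
Audio total: 96 + 640 = 736 kbps = 0.736 Mbps.
Video: 5.485 − 0.736 = 4.749 Mbps.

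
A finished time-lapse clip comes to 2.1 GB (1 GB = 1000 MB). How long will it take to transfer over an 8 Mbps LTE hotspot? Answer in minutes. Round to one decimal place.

File: 2.1 GB = 16800.0 Mb.
At 8 Mbps: 16800.0 / 8 = 2100.0 s ≈ 35 minutes.

35.0 minutes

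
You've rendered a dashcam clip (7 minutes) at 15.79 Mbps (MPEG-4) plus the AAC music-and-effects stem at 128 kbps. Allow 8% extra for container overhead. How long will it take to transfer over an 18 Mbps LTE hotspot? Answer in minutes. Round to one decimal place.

7 min = 420 s
Audio: 128 kbps = 0.128 Mbps.
Total bitrate: 15.918 Mbps.
File: 15.918 Mbps × 420 s = 6685.6 Mb.
With 8% container overhead: ×1.08. → 7220.4 Mb.
At 18 Mbps: 7220.4 / 18 = 401.1 s ≈ 6.69 minutes.

6.7 minutes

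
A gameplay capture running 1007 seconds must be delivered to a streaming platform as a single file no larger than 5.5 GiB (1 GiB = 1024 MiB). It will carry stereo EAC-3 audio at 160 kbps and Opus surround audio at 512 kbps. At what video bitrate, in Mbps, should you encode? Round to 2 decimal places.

Budget: 5.5 GiB = 47244.6 Mb.
Total bitrate budget: 47244.6 Mb / 1007 s = 46.916 Mbps.
Audio total: 160 + 512 = 672 kbps = 0.672 Mbps.
Video: 46.916 − 0.672 = 46.244 Mbps.

46.24 Mbps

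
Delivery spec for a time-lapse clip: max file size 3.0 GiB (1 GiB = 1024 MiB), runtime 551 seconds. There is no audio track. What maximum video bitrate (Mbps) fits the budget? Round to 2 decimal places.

Budget: 3.0 GiB = 25769.8 Mb.
Total bitrate budget: 25769.8 Mb / 551 s = 46.769 Mbps.

46.77 Mbps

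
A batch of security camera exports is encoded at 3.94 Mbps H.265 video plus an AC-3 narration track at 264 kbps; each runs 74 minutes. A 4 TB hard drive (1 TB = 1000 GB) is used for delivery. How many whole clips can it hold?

74 min = 4440 s
Audio: 264 kbps = 0.264 Mbps.
Total bitrate: 4.204 Mbps.
Per item: 4.204 Mbps × 4440 s = 18,666 Mb = 2,333 MB.
Capacity: 4 TB = 32,000,000 Mb; 1714.37 items → 1714 complete.

1714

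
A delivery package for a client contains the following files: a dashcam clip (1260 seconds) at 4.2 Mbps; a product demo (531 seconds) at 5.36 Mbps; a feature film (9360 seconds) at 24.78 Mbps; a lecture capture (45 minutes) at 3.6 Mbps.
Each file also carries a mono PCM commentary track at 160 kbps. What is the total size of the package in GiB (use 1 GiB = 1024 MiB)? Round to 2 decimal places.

Audio: 160 kbps = 0.160 Mbps.
dashcam clip: 4.360 Mbps × 1260 s = 5493.6 Mb
product demo: 5.520 Mbps × 531 s = 2931.1 Mb
feature film: 24.940 Mbps × 9360 s = 233438.4 Mb
lecture capture: 3.760 Mbps × 2700 s = 10152.0 Mb
Total: 252015.1 Mb = 31501.9 MB.
= 29.34 GiB.

29.34 GiB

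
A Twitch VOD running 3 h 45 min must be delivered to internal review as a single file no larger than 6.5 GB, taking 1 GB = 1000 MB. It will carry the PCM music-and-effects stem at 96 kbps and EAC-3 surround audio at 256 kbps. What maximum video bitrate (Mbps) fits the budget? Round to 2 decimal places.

Budget: 6.5 GB = 52000.0 Mb.
3 h 45 min = 225 min = 13500 s
Total bitrate budget: 52000.0 Mb / 13500 s = 3.852 Mbps.
Audio total: 96 + 256 = 352 kbps = 0.352 Mbps.
Video: 3.852 − 0.352 = 3.500 Mbps.

3.50 Mbps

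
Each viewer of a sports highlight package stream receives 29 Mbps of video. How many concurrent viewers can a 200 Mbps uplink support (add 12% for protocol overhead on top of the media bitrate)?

On the wire with 12% overhead: 32.480 Mbps.
200 Mbps = 200.0 Mbps; 200.0 / 32.480 = 6.16 → 6 viewers.

6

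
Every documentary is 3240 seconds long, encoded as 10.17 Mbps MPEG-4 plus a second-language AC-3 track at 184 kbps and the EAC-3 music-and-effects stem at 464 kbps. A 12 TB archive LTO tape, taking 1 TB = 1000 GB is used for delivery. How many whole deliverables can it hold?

Audio total: 184 + 464 = 648 kbps = 0.648 Mbps.
Total bitrate: 10.818 Mbps.
Per item: 10.818 Mbps × 3240 s = 35,050 Mb = 4,381 MB.
Capacity: 12 TB = 96,000,000 Mb; 2738.92 items → 2738 complete.

2738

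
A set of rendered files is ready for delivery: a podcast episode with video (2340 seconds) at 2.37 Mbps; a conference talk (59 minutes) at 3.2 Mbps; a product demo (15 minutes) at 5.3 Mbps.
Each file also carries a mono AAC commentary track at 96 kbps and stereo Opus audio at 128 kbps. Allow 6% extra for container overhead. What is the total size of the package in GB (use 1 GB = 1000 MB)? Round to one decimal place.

Audio total: 96 + 128 = 224 kbps = 0.224 Mbps.
podcast episode with video: 2.594 Mbps × 2340 s × 1.06 = 6434.2 Mb
conference talk: 3.424 Mbps × 3540 s × 1.06 = 12848.2 Mb
product demo: 5.524 Mbps × 900 s × 1.06 = 5269.9 Mb
Total: 24552.3 Mb = 3069.0 MB.
= 3.069 GB.

3.1 GB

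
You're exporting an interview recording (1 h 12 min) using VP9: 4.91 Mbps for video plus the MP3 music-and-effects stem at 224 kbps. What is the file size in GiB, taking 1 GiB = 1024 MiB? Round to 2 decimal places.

1 h 12 min = 72 min = 4320 s
Audio: 224 kbps = 0.224 Mbps.
Total bitrate: 4.91 + 0.224 = 5.134 Mbps.
Stream data: 5.134 Mbps × 4320 s = 22178.9 Mb.
22,179 Mb = 2,772,360,000 bytes ÷ 1,073,741,824 = 2.582 GiB.

2.58 GiB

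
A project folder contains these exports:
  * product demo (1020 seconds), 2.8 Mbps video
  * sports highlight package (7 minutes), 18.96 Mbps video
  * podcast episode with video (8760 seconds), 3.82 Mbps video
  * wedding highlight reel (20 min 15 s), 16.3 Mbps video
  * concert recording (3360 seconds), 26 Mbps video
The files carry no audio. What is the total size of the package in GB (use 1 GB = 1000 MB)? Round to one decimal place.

product demo: 2.800 Mbps × 1020 s = 2856.0 Mb
sports highlight package: 18.960 Mbps × 420 s = 7963.2 Mb
podcast episode with video: 3.820 Mbps × 8760 s = 33463.2 Mb
wedding highlight reel: 16.300 Mbps × 1215 s = 19804.5 Mb
concert recording: 26.000 Mbps × 3360 s = 87360.0 Mb
Total: 151446.9 Mb = 18930.9 MB.
= 18.93 GB.

18.9 GB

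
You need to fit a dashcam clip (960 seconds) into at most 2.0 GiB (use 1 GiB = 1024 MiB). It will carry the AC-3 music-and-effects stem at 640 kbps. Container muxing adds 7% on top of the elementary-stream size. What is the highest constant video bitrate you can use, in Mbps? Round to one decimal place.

16.1 Mbps

Budget: 2.0 GiB = 17179.9 Mb.
Stream payload after overhead: 17179.9 / 1.07 = 16056.0 Mb.
Total bitrate budget: 16056.0 Mb / 960 s = 16.725 Mbps.
Audio: 640 kbps = 0.640 Mbps.
Video: 16.725 − 0.640 = 16.085 Mbps.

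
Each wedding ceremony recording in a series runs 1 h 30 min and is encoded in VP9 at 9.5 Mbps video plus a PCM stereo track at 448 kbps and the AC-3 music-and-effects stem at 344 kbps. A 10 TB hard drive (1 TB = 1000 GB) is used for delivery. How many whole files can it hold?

1439

1 h 30 min = 90 min = 5400 s
Audio total: 448 + 344 = 792 kbps = 0.792 Mbps.
Total bitrate: 10.292 Mbps.
Per item: 10.292 Mbps × 5400 s = 55,577 Mb = 6,947 MB.
Capacity: 10 TB = 80,000,000 Mb; 1439.45 items → 1439 complete.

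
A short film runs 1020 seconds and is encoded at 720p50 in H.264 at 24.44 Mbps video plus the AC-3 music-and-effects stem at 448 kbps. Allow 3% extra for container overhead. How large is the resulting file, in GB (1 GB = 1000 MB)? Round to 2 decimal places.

3.27 GB

Audio: 448 kbps = 0.448 Mbps.
Total bitrate: 24.44 + 0.448 = 24.888 Mbps.
Stream data: 24.888 Mbps × 1020 s = 25385.8 Mb.
With 3% container overhead: ×1.03.
26,147 Mb ÷ 8 = 3,268 MB → 3.268 GB.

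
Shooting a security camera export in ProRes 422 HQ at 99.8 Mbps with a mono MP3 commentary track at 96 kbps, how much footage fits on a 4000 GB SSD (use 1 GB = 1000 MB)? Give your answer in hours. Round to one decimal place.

Audio: 96 kbps = 0.096 Mbps.
Total bitrate: 99.8 + 0.096 = 99.896 Mbps.
Capacity: 4000 GB = 32,000,000 Mb.
Recording time: 32,000,000 / 99.896 = 320,333 s ≈ 89.0 hours.

89.0 hours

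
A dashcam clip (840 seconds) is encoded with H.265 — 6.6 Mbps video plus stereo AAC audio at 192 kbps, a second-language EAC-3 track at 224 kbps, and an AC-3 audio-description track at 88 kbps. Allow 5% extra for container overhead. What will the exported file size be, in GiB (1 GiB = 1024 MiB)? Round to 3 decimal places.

Audio total: 192 + 224 + 88 = 504 kbps = 0.504 Mbps.
Total bitrate: 6.6 + 0.504 = 7.104 Mbps.
Stream data: 7.104 Mbps × 840 s = 5967.4 Mb.
With 5% container overhead: ×1.05.
6,266 Mb = 783,216,000 bytes ÷ 1,073,741,824 = 0.7294 GiB.

0.729 GiB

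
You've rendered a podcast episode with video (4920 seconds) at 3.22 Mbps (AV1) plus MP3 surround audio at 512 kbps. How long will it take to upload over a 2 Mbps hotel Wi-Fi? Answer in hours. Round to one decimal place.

2.6 hours

Audio: 512 kbps = 0.512 Mbps.
Total bitrate: 3.732 Mbps.
File: 3.732 Mbps × 4920 s = 18361.4 Mb.
At 2 Mbps: 18361.4 / 2 = 9180.7 s ≈ 2.55 hours.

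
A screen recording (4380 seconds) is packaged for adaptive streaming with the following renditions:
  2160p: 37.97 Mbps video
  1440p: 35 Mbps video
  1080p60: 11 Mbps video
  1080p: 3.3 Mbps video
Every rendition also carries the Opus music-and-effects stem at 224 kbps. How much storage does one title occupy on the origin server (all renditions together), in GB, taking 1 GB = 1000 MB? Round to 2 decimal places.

48.27 GB

Audio: 224 kbps = 0.224 Mbps.
Sum of rendition bitrates: (37.97+0.224) + (35+0.224) + (11+0.224) + (3.3+0.224) = 88.166 Mbps.
× 4380 s = 386,167 Mb = 48,271 MB = 48.27 GB.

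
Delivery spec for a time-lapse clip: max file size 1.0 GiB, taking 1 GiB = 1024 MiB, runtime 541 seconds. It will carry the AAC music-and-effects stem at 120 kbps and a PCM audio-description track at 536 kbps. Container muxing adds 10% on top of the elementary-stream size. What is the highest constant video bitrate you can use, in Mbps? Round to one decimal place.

Budget: 1.0 GiB = 8589.9 Mb.
Stream payload after overhead: 8589.9 / 1.10 = 7809.0 Mb.
Total bitrate budget: 7809.0 Mb / 541 s = 14.434 Mbps.
Audio total: 120 + 536 = 656 kbps = 0.656 Mbps.
Video: 14.434 − 0.656 = 13.778 Mbps.

13.8 Mbps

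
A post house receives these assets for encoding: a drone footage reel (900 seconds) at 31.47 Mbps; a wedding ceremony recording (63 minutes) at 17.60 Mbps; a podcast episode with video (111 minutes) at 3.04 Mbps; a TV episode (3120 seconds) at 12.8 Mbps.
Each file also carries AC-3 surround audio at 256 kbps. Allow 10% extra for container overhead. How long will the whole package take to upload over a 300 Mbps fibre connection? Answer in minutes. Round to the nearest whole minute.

10 minutes

Audio: 256 kbps = 0.256 Mbps.
drone footage reel: 31.726 Mbps × 900 s × 1.10 = 31408.7 Mb
wedding ceremony recording: 17.856 Mbps × 3780 s × 1.10 = 74245.2 Mb
podcast episode with video: 3.296 Mbps × 6660 s × 1.10 = 24146.5 Mb
TV episode: 13.056 Mbps × 3120 s × 1.10 = 44808.2 Mb
Total: 174608.7 Mb = 21826.1 MB.
At 300 Mbps: 174608.7 / 300 = 582 s ≈ 9.7 minutes.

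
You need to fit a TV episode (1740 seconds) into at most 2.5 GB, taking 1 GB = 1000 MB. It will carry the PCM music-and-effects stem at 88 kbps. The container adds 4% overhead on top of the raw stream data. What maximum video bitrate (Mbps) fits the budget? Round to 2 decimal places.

Budget: 2.5 GB = 20000.0 Mb.
Stream payload after overhead: 20000.0 / 1.04 = 19230.8 Mb.
Total bitrate budget: 19230.8 Mb / 1740 s = 11.052 Mbps.
Audio: 88 kbps = 0.088 Mbps.
Video: 11.052 − 0.088 = 10.964 Mbps.

10.96 Mbps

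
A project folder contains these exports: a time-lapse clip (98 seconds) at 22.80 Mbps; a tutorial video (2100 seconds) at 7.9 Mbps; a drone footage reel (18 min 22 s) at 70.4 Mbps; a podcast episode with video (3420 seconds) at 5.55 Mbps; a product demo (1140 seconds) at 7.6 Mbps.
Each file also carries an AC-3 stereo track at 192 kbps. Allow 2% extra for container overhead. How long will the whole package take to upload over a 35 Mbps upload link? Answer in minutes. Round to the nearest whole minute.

Audio: 192 kbps = 0.192 Mbps.
time-lapse clip: 22.992 Mbps × 98 s × 1.02 = 2298.3 Mb
tutorial video: 8.092 Mbps × 2100 s × 1.02 = 17333.1 Mb
drone footage reel: 70.592 Mbps × 1102 s × 1.02 = 79348.2 Mb
podcast episode with video: 5.742 Mbps × 3420 s × 1.02 = 20030.4 Mb
product demo: 7.792 Mbps × 1140 s × 1.02 = 9060.5 Mb
Total: 128070.5 Mb = 16008.8 MB.
At 35 Mbps: 128070.5 / 35 = 3659 s ≈ 61 minutes.

61 minutes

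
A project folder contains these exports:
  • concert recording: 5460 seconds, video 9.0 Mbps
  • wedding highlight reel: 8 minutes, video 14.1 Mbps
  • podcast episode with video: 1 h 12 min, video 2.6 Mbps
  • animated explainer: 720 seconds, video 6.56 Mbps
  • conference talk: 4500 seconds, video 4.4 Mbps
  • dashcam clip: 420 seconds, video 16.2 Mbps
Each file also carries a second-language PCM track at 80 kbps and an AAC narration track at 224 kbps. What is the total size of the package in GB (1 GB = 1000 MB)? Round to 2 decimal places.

Audio total: 80 + 224 = 304 kbps = 0.304 Mbps.
concert recording: 9.304 Mbps × 5460 s = 50799.8 Mb
wedding highlight reel: 14.404 Mbps × 480 s = 6913.9 Mb
podcast episode with video: 2.904 Mbps × 4320 s = 12545.3 Mb
animated explainer: 6.864 Mbps × 720 s = 4942.1 Mb
conference talk: 4.704 Mbps × 4500 s = 21168.0 Mb
dashcam clip: 16.504 Mbps × 420 s = 6931.7 Mb
Total: 103300.8 Mb = 12912.6 MB.
= 12.91 GB.

12.91 GB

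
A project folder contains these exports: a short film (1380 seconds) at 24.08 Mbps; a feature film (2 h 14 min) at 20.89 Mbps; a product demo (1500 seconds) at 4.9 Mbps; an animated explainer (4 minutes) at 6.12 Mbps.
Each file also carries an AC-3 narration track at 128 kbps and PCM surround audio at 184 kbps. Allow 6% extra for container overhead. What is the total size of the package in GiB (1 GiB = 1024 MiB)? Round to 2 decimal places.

Audio total: 128 + 184 = 312 kbps = 0.312 Mbps.
short film: 24.392 Mbps × 1380 s × 1.06 = 35680.6 Mb
feature film: 21.202 Mbps × 8040 s × 1.06 = 180691.9 Mb
product demo: 5.212 Mbps × 1500 s × 1.06 = 8287.1 Mb
animated explainer: 6.432 Mbps × 240 s × 1.06 = 1636.3 Mb
Total: 226295.9 Mb = 28287.0 MB.
= 26.34 GiB.

26.34 GiB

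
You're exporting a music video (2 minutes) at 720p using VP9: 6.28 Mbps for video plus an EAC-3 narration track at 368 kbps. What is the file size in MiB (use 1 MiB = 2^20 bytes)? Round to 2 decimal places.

95.10 MiB

2 min = 120 s
Audio: 368 kbps = 0.368 Mbps.
Total bitrate: 6.28 + 0.368 = 6.648 Mbps.
Stream data: 6.648 Mbps × 120 s = 797.8 Mb.
797.8 Mb = 99,720,000 bytes ÷ 1,048,576 = 95.10 MiB.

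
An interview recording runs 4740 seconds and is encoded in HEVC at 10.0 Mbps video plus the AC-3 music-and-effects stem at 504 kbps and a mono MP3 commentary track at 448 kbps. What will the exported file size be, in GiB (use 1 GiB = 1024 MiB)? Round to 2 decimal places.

Audio total: 504 + 448 = 952 kbps = 0.952 Mbps.
Total bitrate: 10.0 + 0.952 = 10.952 Mbps.
Stream data: 10.952 Mbps × 4740 s = 51912.5 Mb.
51,912 Mb = 6,489,060,000 bytes ÷ 1,073,741,824 = 6.043 GiB.

6.04 GiB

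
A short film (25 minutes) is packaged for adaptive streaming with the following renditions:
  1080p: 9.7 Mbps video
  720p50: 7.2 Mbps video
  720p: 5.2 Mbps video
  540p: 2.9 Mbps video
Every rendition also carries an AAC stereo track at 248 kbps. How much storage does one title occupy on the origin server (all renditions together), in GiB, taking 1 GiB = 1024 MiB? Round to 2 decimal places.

25 min = 1500 s
Audio: 248 kbps = 0.248 Mbps.
Sum of rendition bitrates: (9.7+0.248) + (7.2+0.248) + (5.2+0.248) + (2.9+0.248) = 25.992 Mbps.
× 1500 s = 38,988 Mb = 4,874 MB = 4.539 GiB.

4.54 GiB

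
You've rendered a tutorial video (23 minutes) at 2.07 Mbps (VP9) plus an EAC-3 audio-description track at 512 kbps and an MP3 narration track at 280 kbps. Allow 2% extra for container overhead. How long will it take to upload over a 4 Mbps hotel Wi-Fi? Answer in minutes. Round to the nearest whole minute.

17 minutes

23 min = 1380 s
Audio total: 512 + 280 = 792 kbps = 0.792 Mbps.
Total bitrate: 2.862 Mbps.
File: 2.862 Mbps × 1380 s = 3949.6 Mb.
With 2% container overhead: ×1.02. → 4028.6 Mb.
At 4 Mbps: 4028.6 / 4 = 1007.1 s ≈ 16.8 minutes.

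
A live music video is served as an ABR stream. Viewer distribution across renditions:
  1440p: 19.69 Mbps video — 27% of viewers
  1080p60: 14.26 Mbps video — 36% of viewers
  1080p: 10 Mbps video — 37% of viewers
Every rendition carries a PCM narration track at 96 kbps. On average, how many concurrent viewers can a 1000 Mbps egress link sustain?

Audio: 96 kbps = 0.096 Mbps.
Average per-viewer bitrate: 0.27×19.786 + 0.36×14.356 + 0.37×10.096 = 14.246 Mbps.
1000 Mbps = 1,000 Mbps; 1,000 / 14.246 = 70.20 → 70.

70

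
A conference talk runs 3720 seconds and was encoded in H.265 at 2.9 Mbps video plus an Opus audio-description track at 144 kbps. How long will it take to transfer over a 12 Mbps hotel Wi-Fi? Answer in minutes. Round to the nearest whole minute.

Audio: 144 kbps = 0.144 Mbps.
Total bitrate: 3.044 Mbps.
File: 3.044 Mbps × 3720 s = 11323.7 Mb.
At 12 Mbps: 11323.7 / 12 = 943.6 s ≈ 15.7 minutes.

16 minutes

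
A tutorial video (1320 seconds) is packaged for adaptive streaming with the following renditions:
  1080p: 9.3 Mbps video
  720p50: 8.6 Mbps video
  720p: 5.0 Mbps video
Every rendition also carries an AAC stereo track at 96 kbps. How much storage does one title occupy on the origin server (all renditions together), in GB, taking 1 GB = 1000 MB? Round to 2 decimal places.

Audio: 96 kbps = 0.096 Mbps.
Sum of rendition bitrates: (9.3+0.096) + (8.6+0.096) + (5.0+0.096) = 23.188 Mbps.
× 1320 s = 30,608 Mb = 3,826 MB = 3.826 GB.

3.83 GB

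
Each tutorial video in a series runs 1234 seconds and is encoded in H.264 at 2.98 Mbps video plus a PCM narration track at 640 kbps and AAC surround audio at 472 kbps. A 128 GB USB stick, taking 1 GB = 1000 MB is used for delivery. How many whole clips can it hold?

Audio total: 640 + 472 = 1112 kbps = 1.112 Mbps.
Total bitrate: 4.092 Mbps.
Per item: 4.092 Mbps × 1234 s = 5,050 Mb = 631.2 MB.
Capacity: 128 GB = 1,024,000 Mb; 202.79 items → 202 complete.

202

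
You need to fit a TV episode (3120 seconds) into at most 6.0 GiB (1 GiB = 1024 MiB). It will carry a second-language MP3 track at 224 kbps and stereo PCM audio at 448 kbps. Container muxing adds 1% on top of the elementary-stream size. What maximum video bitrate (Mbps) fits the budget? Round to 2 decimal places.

15.68 Mbps

Budget: 6.0 GiB = 51539.6 Mb.
Stream payload after overhead: 51539.6 / 1.01 = 51029.3 Mb.
Total bitrate budget: 51029.3 Mb / 3120 s = 16.356 Mbps.
Audio total: 224 + 448 = 672 kbps = 0.672 Mbps.
Video: 16.356 − 0.672 = 15.684 Mbps.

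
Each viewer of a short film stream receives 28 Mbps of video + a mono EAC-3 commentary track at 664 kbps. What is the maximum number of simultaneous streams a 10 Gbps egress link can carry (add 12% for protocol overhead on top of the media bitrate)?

Audio: 664 kbps = 0.664 Mbps.
Per-viewer media rate: 28.664 Mbps.
On the wire with 12% overhead: 32.104 Mbps.
10 Gbps = 10,000 Mbps; 10,000 / 32.104 = 311.49 → 311 viewers.

311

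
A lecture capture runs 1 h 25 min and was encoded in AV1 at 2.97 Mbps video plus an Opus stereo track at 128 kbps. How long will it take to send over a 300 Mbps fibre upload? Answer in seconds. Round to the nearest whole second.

1 h 25 min = 85 min = 5100 s
Audio: 128 kbps = 0.128 Mbps.
Total bitrate: 3.098 Mbps.
File: 3.098 Mbps × 5100 s = 15799.8 Mb.
At 300 Mbps: 15799.8 / 300 = 52.7 s ≈ 52.7 seconds.

53 seconds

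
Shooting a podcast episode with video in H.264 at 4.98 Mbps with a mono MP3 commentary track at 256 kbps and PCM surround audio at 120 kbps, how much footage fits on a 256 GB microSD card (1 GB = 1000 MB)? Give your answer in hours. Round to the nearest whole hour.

Audio total: 256 + 120 = 376 kbps = 0.376 Mbps.
Total bitrate: 4.98 + 0.376 = 5.356 Mbps.
Capacity: 256 GB = 2,048,000 Mb.
Recording time: 2,048,000 / 5.356 = 382,375 s ≈ 106 hours.

106 hours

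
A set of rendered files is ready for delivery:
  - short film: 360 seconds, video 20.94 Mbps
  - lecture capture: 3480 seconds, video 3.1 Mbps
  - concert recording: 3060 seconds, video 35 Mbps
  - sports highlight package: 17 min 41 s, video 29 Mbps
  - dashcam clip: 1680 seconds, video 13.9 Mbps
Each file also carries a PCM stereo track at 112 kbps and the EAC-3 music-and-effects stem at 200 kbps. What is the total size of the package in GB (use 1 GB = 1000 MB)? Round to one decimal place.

22.8 GB

Audio total: 112 + 200 = 312 kbps = 0.312 Mbps.
short film: 21.252 Mbps × 360 s = 7650.7 Mb
lecture capture: 3.412 Mbps × 3480 s = 11873.8 Mb
concert recording: 35.312 Mbps × 3060 s = 108054.7 Mb
sports highlight package: 29.312 Mbps × 1061 s = 31100.0 Mb
dashcam clip: 14.212 Mbps × 1680 s = 23876.2 Mb
Total: 182555.4 Mb = 22819.4 MB.
= 22.82 GB.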